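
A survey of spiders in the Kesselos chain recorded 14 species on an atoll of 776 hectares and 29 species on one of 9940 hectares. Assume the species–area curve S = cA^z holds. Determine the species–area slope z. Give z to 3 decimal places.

Taking logs: ln S = ln c + z ln A, so z = (ln S₂ − ln S₁)/(ln A₂ − ln A₁).
z = ln(29/14) / ln(9940/776) = ln(2.071) / ln(12.81) = 0.7282 / 2.5502 = 0.2856

0.286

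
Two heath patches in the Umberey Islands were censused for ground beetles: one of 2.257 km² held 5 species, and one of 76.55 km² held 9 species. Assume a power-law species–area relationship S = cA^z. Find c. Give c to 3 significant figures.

z = ln(S₂/S₁) / ln(A₂/A₁) = ln(9/5) / ln(76.55/2.257) = 0.5878 / 3.5239 = 0.1668
c = S₁ / A₁^z = 5 / 2.257^0.1668 = 5 / 1.145 = 4.365

4.37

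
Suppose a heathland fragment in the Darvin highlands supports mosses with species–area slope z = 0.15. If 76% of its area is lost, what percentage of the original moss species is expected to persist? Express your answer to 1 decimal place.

S_new/S_old = (A_new/A_old)^z = 0.24^0.15
= exp(0.15 × ln 0.24) = exp(0.15 × -1.4271) = exp(-0.2141) ≈ 0.8073

80.7%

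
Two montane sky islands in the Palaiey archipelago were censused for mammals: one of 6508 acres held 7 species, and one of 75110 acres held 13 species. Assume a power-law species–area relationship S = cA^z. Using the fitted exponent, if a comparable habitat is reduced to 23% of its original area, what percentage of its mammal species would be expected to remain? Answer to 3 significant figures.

z = ln(13/7) / ln(75110/6508) = 0.6190 / 2.4459 = 0.2531
S_new/S_old = (A_new/A_old)^z = 0.23^0.2531 = exp(0.2531 × -1.4697) = 0.6894

68.9%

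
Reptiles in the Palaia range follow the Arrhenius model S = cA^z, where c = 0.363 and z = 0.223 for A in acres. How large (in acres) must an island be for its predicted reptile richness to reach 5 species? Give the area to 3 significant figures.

128000 acres

5 = 0.363 × A^0.223  ⇒  A^0.223 = 5/0.363 = 13.77
ln A = ln(13.77) / 0.223 = 2.6228 / 0.223 = 11.7614
A = e^11.7614 ≈ 128206 acres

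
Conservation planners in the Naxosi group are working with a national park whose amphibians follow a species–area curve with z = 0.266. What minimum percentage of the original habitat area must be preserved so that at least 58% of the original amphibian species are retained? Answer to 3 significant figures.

Need (A_new/A_old)^0.266 = 0.58, so A_new/A_old = 0.58^(1/0.266) = 0.58^3.759
ln(A_new/A_old) = ln 0.58 / 0.266 = -0.5447 / 0.266 = -2.0478
A_new/A_old = e^-2.0478 ≈ 0.129

12.9%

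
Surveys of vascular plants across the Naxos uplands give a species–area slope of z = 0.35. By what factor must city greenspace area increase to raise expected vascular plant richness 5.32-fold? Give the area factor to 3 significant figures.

119

(A₂/A₁)^0.35 = 5.32, so A₂/A₁ = 5.32^(1/0.35) = 5.32^2.857
ln(A₂/A₁) = ln 5.32 / 0.35 = 1.6715 / 0.35 = 4.7756
A₂/A₁ = e^4.7756 ≈ 118.6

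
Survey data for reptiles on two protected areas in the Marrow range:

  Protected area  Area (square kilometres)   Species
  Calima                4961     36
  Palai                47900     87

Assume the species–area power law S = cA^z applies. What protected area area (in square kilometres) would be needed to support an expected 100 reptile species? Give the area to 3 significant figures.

68500 square kilometres

z = ln(87/36) / ln(47900/4961) = 0.8824 / 2.2675 = 0.3891
c = 36 / 4961^0.3891 = 36 / 27.42 = 1.313
A = (100/1.313)^(1/0.3891) ⇒ ln A = ln(76.17)/0.3891 = 11.1347
A = e^11.1347 ≈ 68510 square kilometres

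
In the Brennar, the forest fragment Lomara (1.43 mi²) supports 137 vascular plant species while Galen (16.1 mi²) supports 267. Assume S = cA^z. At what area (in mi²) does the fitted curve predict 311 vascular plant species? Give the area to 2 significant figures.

z = ln(267/137) / ln(16.1/1.43) = 0.6673 / 2.4211 = 0.2756
c = 137 / 1.43^0.2756 = 137 / 1.104 = 124.1
A = (311/124.1)^(1/0.2756) ⇒ ln A = ln(2.505)/0.2756 = 3.3323
A = e^3.3323 ≈ 28 mi²

28 mi²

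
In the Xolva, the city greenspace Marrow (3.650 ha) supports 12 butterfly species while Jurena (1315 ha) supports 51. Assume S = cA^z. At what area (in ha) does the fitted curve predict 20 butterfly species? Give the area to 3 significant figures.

z = ln(51/12) / ln(1315/3.65) = 1.4469 / 5.8869 = 0.2458
c = 12 / 3.65^0.2458 = 12 / 1.375 = 8.729
A = (20/8.729)^(1/0.2458) ⇒ ln A = ln(2.291)/0.2458 = 3.3730
A = e^3.3730 ≈ 29.17 ha

29.2 ha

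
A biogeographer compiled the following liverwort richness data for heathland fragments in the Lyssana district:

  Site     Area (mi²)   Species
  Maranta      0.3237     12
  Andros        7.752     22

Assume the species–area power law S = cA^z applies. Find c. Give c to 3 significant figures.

z = ln(S₂/S₁) / ln(A₂/A₁) = ln(22/12) / ln(7.752/0.3237) = 0.6061 / 3.1759 = 0.1909
c = S₁ / A₁^z = 12 / 0.3237^0.1909 = 12 / 0.8063 = 14.88

14.9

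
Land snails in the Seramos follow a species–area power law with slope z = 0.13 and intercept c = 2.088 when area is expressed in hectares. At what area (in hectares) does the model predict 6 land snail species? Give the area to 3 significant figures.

6 = 2.088 × A^0.13  ⇒  A^0.13 = 6/2.088 = 2.874
ln A = ln(2.874) / 0.13 = 1.0556 / 0.13 = 8.1196
A = e^8.1196 ≈ 3360 hectares

3360 hectares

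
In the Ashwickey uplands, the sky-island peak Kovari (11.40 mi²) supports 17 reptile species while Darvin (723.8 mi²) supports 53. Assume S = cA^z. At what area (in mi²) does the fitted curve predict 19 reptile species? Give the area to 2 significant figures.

z = ln(53/17) / ln(723.8/11.4) = 1.1371 / 4.1509 = 0.2739
c = 17 / 11.4^0.2739 = 17 / 1.948 = 8.728
A = (19/8.728)^(1/0.2739) ⇒ ln A = ln(2.177)/0.2739 = 2.8396
A = e^2.8396 ≈ 17.11 mi²

17 mi²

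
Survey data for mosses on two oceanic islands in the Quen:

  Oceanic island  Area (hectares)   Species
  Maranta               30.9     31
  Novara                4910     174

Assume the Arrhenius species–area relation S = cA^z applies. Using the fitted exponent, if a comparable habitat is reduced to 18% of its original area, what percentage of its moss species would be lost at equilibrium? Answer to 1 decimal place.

z = ln(174/31) / ln(4910/30.9) = 1.7251 / 5.0683 = 0.3404
S_new/S_old = (A_new/A_old)^z = 0.18^0.3404 = exp(0.3404 × -1.7148) = 0.5579
Fraction lost = 1 − 0.5579 = 0.4421

44.2%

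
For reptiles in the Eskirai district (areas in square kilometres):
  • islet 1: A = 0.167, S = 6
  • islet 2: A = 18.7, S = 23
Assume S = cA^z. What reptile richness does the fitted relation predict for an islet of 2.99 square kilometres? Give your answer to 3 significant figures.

z = ln(23/6) / ln(18.7/0.167) = 1.3437 / 4.7183 = 0.2848
c = 6 / 0.167^0.2848 = 6 / 0.6007 = 9.989
S₃ = 9.989 × 2.99^0.2848 = 9.989 × 1.366 ≈ 13.65

13.6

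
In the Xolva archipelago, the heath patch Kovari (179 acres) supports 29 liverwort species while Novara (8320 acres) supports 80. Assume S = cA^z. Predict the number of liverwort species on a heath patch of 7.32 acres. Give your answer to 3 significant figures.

z = ln(80/29) / ln(8320/179) = 1.0147 / 3.8390 = 0.2643
c = 29 / 179^0.2643 = 29 / 3.94 = 7.361
S₃ = 7.361 × 7.32^0.2643 = 7.361 × 1.692 ≈ 12.46

12.5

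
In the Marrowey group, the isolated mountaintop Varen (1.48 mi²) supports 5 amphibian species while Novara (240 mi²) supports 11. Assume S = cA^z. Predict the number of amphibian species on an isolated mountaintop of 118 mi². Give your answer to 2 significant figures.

z = ln(11/5) / ln(240/1.48) = 0.7885 / 5.0886 = 0.1549
c = 5 / 1.48^0.1549 = 5 / 1.063 = 4.705
S₃ = 4.705 × 118^0.1549 = 4.705 × 2.094 ≈ 9.854

9.9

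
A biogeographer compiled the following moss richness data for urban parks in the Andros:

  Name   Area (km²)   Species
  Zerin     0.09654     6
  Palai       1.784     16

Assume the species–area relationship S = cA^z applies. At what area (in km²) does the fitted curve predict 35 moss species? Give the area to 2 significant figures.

18 km²

z = ln(16/6) / ln(1.784/0.09654) = 0.9808 / 2.9167 = 0.3363
c = 6 / 0.09654^0.3363 = 6 / 0.4556 = 13.17
A = (35/13.17)^(1/0.3363) ⇒ ln A = ln(2.658)/0.3363 = 2.9065
A = e^2.9065 ≈ 18.29 km²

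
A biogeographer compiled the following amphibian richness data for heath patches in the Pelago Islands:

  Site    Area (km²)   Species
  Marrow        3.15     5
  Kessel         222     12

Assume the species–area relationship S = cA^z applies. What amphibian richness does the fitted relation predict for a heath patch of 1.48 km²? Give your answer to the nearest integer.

4

z = ln(12/5) / ln(222/3.15) = 0.8755 / 4.2553 = 0.2057
c = 5 / 3.15^0.2057 = 5 / 1.266 = 3.949
S₃ = 3.949 × 1.48^0.2057 = 3.949 × 1.084 ≈ 4.28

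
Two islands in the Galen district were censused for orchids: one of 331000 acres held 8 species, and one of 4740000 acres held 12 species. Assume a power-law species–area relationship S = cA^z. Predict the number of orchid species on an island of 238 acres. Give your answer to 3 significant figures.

z = ln(12/8) / ln(4740000/331000) = 0.4055 / 2.6617 = 0.1523
c = 8 / 331000^0.1523 = 8 / 6.932 = 1.154
S₃ = 1.154 × 238^0.1523 = 1.154 × 2.302 ≈ 2.656

2.66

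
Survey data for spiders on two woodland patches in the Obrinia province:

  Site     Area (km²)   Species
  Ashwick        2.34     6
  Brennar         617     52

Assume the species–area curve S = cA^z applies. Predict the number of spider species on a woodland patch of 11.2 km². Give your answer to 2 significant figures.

11

z = ln(52/6) / ln(617/2.34) = 2.1595 / 5.5747 = 0.3874
c = 6 / 2.34^0.3874 = 6 / 1.39 = 4.316
S₃ = 4.316 × 11.2^0.3874 = 4.316 × 2.549 ≈ 11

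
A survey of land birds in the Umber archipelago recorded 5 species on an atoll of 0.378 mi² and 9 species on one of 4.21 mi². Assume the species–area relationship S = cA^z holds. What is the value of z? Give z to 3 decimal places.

0.244

Taking logs: ln S = ln c + z ln A, so z = (ln S₂ − ln S₁)/(ln A₂ − ln A₁).
z = ln(9/5) / ln(4.21/0.378) = ln(1.8) / ln(11.14) = 0.5878 / 2.4103 = 0.2439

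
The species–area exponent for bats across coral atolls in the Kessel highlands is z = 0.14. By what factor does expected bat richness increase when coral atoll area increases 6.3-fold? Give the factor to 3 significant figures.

1.29

S₂/S₁ = (A₂/A₁)^z = 6.3^0.14
ln(S₂/S₁) = 0.14 × ln 6.3 = 0.14 × 1.8405 = 0.2577
S₂/S₁ = e^0.2577 ≈ 1.294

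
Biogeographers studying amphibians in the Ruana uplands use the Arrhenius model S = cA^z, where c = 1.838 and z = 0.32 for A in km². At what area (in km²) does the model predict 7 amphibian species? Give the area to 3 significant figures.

65.3 km²

7 = 1.838 × A^0.32  ⇒  A^0.32 = 7/1.838 = 3.808
ln A = ln(3.808) / 0.32 = 1.3372 / 0.32 = 4.1789
A = e^4.1789 ≈ 65.29 km²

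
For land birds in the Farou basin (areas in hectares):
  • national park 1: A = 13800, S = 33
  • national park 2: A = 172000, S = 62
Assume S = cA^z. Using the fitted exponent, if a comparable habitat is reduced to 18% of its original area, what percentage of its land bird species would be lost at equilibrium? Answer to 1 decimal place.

34.9%

z = ln(62/33) / ln(172000/13800) = 0.6306 / 2.5228 = 0.2500
S_new/S_old = (A_new/A_old)^z = 0.18^0.2500 = exp(0.2500 × -1.7148) = 0.6514
Fraction lost = 1 − 0.6514 = 0.3486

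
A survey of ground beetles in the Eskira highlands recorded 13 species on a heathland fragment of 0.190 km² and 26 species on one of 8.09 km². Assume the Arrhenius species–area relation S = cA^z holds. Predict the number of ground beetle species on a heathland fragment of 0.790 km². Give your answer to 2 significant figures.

z = ln(26/13) / ln(8.09/0.19) = 0.6931 / 3.7514 = 0.1848
c = 13 / 0.19^0.1848 = 13 / 0.7358 = 17.67
S₃ = 17.67 × 0.79^0.1848 = 17.67 × 0.9574 ≈ 16.92

17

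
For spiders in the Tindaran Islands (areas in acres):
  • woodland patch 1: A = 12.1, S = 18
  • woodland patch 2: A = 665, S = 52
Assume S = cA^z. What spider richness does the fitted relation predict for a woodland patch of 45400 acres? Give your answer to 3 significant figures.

159

z = ln(52/18) / ln(665/12.1) = 1.0609 / 4.0066 = 0.2648
c = 18 / 12.1^0.2648 = 18 / 1.935 = 9.302
S₃ = 9.302 × 45400^0.2648 = 9.302 × 17.1 ≈ 159.1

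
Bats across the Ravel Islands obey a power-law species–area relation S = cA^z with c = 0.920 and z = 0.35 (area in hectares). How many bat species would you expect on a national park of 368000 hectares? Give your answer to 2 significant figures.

82

S = 0.92 × 368000^0.35
ln S = ln 0.92 + 0.35 × ln 368000 = -0.0834 + 0.35 × 12.8158 = 4.4022
S = e^4.4022 ≈ 81.63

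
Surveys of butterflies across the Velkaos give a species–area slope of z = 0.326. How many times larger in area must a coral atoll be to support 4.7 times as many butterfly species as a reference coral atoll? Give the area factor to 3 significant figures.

(A₂/A₁)^0.326 = 4.7, so A₂/A₁ = 4.7^(1/0.326) = 4.7^3.067
ln(A₂/A₁) = ln 4.7 / 0.326 = 1.5476 / 0.326 = 4.7471
A₂/A₁ = e^4.7471 ≈ 115.3

115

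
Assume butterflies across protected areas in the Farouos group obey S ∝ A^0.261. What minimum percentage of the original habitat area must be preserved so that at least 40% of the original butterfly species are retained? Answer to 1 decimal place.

3.0%

Need (A_new/A_old)^0.261 = 0.4, so A_new/A_old = 0.4^(1/0.261) = 0.4^3.831
ln(A_new/A_old) = ln 0.4 / 0.261 = -0.9163 / 0.261 = -3.5107
A_new/A_old = e^-3.5107 ≈ 0.02988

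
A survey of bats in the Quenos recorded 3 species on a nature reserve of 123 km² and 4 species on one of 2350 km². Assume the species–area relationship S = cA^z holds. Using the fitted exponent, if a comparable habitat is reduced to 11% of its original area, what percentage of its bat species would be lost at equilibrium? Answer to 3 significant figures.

z = ln(4/3) / ln(2350/123) = 0.2877 / 2.9500 = 0.0975
S_new/S_old = (A_new/A_old)^z = 0.11^0.0975 = exp(0.0975 × -2.2073) = 0.8063
Fraction lost = 1 − 0.8063 = 0.1937

19.4%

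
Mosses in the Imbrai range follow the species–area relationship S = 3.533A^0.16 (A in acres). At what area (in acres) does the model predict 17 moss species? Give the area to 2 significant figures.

17 = 3.533 × A^0.16  ⇒  A^0.16 = 17/3.533 = 4.812
ln A = ln(4.812) / 0.16 = 1.5711 / 0.16 = 9.8192
A = e^9.8192 ≈ 18383 acres

18000 acres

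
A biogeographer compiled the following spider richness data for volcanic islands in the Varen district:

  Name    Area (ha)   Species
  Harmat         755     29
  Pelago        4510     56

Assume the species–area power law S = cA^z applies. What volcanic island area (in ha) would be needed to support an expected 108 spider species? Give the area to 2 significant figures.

27000 ha

z = ln(56/29) / ln(4510/755) = 0.6581 / 1.7873 = 0.3682
c = 29 / 755^0.3682 = 29 / 11.47 = 2.528
A = (108/2.528)^(1/0.3682) ⇒ ln A = ln(42.72)/0.3682 = 10.1979
A = e^10.1979 ≈ 26847 ha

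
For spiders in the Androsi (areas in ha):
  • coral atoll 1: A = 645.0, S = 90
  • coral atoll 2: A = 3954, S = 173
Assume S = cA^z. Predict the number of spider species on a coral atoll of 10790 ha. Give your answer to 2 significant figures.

z = ln(173/90) / ln(3954/645) = 0.6535 / 1.8132 = 0.3604
c = 90 / 645^0.3604 = 90 / 10.29 = 8.744
S₃ = 8.744 × 10790^0.3604 = 8.744 × 28.41 ≈ 248.4

250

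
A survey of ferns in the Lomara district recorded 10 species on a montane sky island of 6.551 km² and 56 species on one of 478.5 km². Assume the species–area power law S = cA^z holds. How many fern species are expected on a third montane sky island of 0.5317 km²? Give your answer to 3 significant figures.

z = ln(56/10) / ln(478.5/6.551) = 1.7228 / 4.2910 = 0.4015
c = 10 / 6.551^0.4015 = 10 / 2.127 = 4.702
S₃ = 4.702 × 0.5317^0.4015 = 4.702 × 0.776 ≈ 3.649

3.65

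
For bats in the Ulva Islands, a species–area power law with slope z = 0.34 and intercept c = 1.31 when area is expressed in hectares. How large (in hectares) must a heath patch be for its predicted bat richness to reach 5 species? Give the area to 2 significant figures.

5 = 1.31 × A^0.34  ⇒  A^0.34 = 5/1.31 = 3.817
ln A = ln(3.817) / 0.34 = 1.3394 / 0.34 = 3.9394
A = e^3.9394 ≈ 51.39 hectares

51 hectares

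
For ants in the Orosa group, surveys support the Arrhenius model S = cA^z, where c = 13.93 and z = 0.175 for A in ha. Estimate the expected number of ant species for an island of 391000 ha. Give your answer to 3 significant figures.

133

S = 13.93 × 391000^0.175
ln S = ln 13.93 + 0.175 × ln 391000 = 2.6340 + 0.175 × 12.8765 = 4.8874
S = e^4.8874 ≈ 132.6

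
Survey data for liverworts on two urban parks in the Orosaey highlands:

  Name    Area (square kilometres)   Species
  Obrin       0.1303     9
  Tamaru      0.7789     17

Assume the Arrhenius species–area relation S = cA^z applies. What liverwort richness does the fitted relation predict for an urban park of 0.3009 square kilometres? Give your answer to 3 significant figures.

z = ln(17/9) / ln(0.7789/0.1303) = 0.6360 / 1.7880 = 0.3557
c = 9 / 0.1303^0.3557 = 9 / 0.4844 = 18.58
S₃ = 18.58 × 0.3009^0.3557 = 18.58 × 0.6523 ≈ 12.12

12.1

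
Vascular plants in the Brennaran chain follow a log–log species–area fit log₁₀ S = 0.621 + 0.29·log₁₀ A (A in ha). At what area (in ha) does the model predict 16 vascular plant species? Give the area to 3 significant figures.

16 = 4.178 × A^0.29  ⇒  A^0.29 = 16/4.178 = 3.829
ln A = ln(3.829) / 0.29 = 1.3427 / 0.29 = 4.6299
A = e^4.6299 ≈ 102.5 ha

103 ha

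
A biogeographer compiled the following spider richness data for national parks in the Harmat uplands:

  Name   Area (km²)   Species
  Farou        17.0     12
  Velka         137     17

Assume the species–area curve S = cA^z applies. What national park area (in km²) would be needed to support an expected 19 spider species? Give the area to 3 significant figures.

267 km²

z = ln(17/12) / ln(137/17) = 0.3483 / 2.0868 = 0.1669
c = 12 / 17^0.1669 = 12 / 1.605 = 7.478
A = (19/7.478)^(1/0.1669) ⇒ ln A = ln(2.541)/0.1669 = 5.5864
A = e^5.5864 ≈ 266.8 km²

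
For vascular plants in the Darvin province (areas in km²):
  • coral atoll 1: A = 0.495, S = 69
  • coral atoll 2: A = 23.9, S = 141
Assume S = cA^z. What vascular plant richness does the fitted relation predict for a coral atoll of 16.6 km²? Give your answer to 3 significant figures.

132

z = ln(141/69) / ln(23.9/0.495) = 0.7147 / 3.8771 = 0.1843
c = 69 / 0.495^0.1843 = 69 / 0.8784 = 78.55
S₃ = 78.55 × 16.6^0.1843 = 78.55 × 1.678 ≈ 131.8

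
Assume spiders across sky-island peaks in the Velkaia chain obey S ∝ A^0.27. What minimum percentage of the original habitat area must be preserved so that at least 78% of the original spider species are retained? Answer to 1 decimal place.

39.8%

Need (A_new/A_old)^0.27 = 0.78, so A_new/A_old = 0.78^(1/0.27) = 0.78^3.704
ln(A_new/A_old) = ln 0.78 / 0.27 = -0.2485 / 0.27 = -0.9202
A_new/A_old = e^-0.9202 ≈ 0.3984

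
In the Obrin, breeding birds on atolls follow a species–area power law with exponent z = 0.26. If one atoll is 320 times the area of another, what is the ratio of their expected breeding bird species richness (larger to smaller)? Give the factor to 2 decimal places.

S₂/S₁ = (A₂/A₁)^z = 320^0.26
ln(S₂/S₁) = 0.26 × ln 320 = 0.26 × 5.7683 = 1.4998
S₂/S₁ = e^1.4998 ≈ 4.481

4.48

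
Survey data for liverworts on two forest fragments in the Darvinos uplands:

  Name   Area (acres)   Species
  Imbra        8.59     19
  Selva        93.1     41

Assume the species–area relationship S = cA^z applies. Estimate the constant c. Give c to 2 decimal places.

z = ln(S₂/S₁) / ln(A₂/A₁) = ln(41/19) / ln(93.1/8.59) = 0.7691 / 2.3831 = 0.3227
c = S₁ / A₁^z = 19 / 8.59^0.3227 = 19 / 2.002 = 9.491

9.49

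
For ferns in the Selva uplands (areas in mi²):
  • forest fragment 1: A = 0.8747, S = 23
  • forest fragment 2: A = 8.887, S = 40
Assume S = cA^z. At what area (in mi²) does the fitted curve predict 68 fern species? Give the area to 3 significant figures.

z = ln(40/23) / ln(8.887/0.8747) = 0.5534 / 2.3185 = 0.2387
c = 23 / 0.8747^0.2387 = 23 / 0.9686 = 23.75
A = (68/23.75)^(1/0.2387) ⇒ ln A = ln(2.864)/0.2387 = 4.4077
A = e^4.4077 ≈ 82.08 mi²

82.1 mi²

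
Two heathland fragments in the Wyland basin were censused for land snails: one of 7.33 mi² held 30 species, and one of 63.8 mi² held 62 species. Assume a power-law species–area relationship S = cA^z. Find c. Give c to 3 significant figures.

z = ln(S₂/S₁) / ln(A₂/A₁) = ln(62/30) / ln(63.8/7.33) = 0.7259 / 2.1638 = 0.3355
c = S₁ / A₁^z = 30 / 7.33^0.3355 = 30 / 1.951 = 15.38

15.4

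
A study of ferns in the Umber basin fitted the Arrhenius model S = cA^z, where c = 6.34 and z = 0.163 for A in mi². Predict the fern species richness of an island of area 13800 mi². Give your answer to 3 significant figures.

S = 6.34 × 13800^0.163
ln S = ln 6.34 + 0.163 × ln 13800 = 1.8469 + 0.163 × 9.5324 = 3.4007
S = e^3.4007 ≈ 29.98

30.0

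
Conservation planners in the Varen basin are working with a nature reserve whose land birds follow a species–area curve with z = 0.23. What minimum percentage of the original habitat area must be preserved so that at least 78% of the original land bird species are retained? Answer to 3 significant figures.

34.0%

Need (A_new/A_old)^0.23 = 0.78, so A_new/A_old = 0.78^(1/0.23) = 0.78^4.348
ln(A_new/A_old) = ln 0.78 / 0.23 = -0.2485 / 0.23 = -1.0803
A_new/A_old = e^-1.0803 ≈ 0.3395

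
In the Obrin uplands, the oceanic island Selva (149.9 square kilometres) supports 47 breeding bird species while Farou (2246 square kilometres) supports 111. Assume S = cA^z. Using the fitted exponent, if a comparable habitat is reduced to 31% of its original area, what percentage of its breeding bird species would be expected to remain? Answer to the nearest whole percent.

z = ln(111/47) / ln(2246/149.9) = 0.8594 / 2.7069 = 0.3175
S_new/S_old = (A_new/A_old)^z = 0.31^0.3175 = exp(0.3175 × -1.1712) = 0.6895

69%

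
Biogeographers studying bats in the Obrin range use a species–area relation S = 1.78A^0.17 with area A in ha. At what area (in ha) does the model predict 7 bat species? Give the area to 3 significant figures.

7 = 1.78 × A^0.17  ⇒  A^0.17 = 7/1.78 = 3.933
ln A = ln(3.933) / 0.17 = 1.3693 / 0.17 = 8.0547
A = e^8.0547 ≈ 3149 ha

3150 ha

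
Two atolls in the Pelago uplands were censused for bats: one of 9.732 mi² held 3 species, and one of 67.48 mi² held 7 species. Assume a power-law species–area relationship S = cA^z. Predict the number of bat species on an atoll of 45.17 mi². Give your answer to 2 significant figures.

5.9

z = ln(7/3) / ln(67.48/9.732) = 0.8473 / 1.9364 = 0.4376
c = 3 / 9.732^0.4376 = 3 / 2.706 = 1.108
S₃ = 1.108 × 45.17^0.4376 = 1.108 × 5.298 ≈ 5.872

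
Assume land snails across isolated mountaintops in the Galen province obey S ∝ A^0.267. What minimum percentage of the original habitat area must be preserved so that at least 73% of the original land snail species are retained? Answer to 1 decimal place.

30.8%

Need (A_new/A_old)^0.267 = 0.73, so A_new/A_old = 0.73^(1/0.267) = 0.73^3.745
ln(A_new/A_old) = ln 0.73 / 0.267 = -0.3147 / 0.267 = -1.1787
A_new/A_old = e^-1.1787 ≈ 0.3077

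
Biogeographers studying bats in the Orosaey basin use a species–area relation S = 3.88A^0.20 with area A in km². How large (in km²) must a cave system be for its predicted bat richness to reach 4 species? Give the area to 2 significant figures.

4 = 3.88 × A^0.2  ⇒  A^0.2 = 4/3.88 = 1.031
ln A = ln(1.031) / 0.2 = 0.0305 / 0.2 = 0.1523
A = e^0.1523 ≈ 1.165 km²

1.2 km²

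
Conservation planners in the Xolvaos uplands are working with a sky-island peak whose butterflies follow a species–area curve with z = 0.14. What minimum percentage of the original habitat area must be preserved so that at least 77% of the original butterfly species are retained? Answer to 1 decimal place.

Need (A_new/A_old)^0.14 = 0.77, so A_new/A_old = 0.77^(1/0.14) = 0.77^7.143
ln(A_new/A_old) = ln 0.77 / 0.14 = -0.2614 / 0.14 = -1.8669
A_new/A_old = e^-1.8669 ≈ 0.1546

15.5%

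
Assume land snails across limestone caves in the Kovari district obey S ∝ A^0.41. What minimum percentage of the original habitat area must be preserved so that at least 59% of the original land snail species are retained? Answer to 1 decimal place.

Need (A_new/A_old)^0.41 = 0.59, so A_new/A_old = 0.59^(1/0.41) = 0.59^2.439
ln(A_new/A_old) = ln 0.59 / 0.41 = -0.5276 / 0.41 = -1.2869
A_new/A_old = e^-1.2869 ≈ 0.2761

27.6%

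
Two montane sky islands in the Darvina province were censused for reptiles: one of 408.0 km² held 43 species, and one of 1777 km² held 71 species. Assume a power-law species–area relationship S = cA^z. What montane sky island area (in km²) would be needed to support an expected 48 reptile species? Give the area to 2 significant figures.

z = ln(71/43) / ln(1777/408) = 0.5015 / 1.4714 = 0.3408
c = 43 / 408^0.3408 = 43 / 7.758 = 5.543
A = (48/5.543)^(1/0.3408) ⇒ ln A = ln(8.66)/0.3408 = 6.3340
A = e^6.3340 ≈ 563.4 km²

560 km²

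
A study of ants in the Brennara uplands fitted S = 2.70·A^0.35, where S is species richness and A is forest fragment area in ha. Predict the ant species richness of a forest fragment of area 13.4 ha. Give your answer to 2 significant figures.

S = 2.7 × 13.4^0.35
ln S = ln 2.7 + 0.35 × ln 13.4 = 0.9933 + 0.35 × 2.5953 = 1.9016
S = e^1.9016 ≈ 6.697

6.7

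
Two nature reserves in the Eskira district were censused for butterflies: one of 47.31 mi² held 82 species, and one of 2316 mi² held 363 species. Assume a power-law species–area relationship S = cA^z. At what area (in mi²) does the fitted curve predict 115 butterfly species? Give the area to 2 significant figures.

z = ln(363/82) / ln(2316/47.31) = 1.4877 / 3.8909 = 0.3824
c = 82 / 47.31^0.3824 = 82 / 4.369 = 18.77
A = (115/18.77)^(1/0.3824) ⇒ ln A = ln(6.128)/0.3824 = 4.7413
A = e^4.7413 ≈ 114.6 mi²

110 mi²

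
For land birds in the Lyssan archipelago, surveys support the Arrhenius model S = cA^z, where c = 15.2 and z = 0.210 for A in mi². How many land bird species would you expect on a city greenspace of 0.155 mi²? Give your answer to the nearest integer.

S = 15.2 × 0.155^0.21 = 15.2 × 0.676 ≈ 10.28

10 species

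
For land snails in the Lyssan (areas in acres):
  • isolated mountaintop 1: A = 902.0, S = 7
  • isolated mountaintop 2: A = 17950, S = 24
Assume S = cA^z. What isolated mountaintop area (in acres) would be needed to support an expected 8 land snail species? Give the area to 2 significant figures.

z = ln(24/7) / ln(17950/902) = 1.2321 / 2.9907 = 0.4120
c = 7 / 902^0.4120 = 7 / 16.5 = 0.4242
A = (8/0.4242)^(1/0.4120) ⇒ ln A = ln(18.86)/0.4120 = 7.1287
A = e^7.1287 ≈ 1247 acres

1200 acres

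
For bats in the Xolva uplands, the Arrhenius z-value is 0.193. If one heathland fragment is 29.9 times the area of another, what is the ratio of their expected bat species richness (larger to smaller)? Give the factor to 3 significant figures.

1.93

S₂/S₁ = (A₂/A₁)^z = 29.9^0.193
ln(S₂/S₁) = 0.193 × ln 29.9 = 0.193 × 3.3979 = 0.6558
S₂/S₁ = e^0.6558 ≈ 1.927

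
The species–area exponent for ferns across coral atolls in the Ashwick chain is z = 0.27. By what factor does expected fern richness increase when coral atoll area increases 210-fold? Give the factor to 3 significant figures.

4.24

S₂/S₁ = (A₂/A₁)^z = 210^0.27
ln(S₂/S₁) = 0.27 × ln 210 = 0.27 × 5.3471 = 1.4437
S₂/S₁ = e^1.4437 ≈ 4.236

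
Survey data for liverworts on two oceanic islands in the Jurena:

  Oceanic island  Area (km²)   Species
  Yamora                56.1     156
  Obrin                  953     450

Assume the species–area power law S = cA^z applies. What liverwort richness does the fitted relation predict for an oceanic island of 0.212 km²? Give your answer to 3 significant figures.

19.4

z = ln(450/156) / ln(953/56.1) = 1.0594 / 2.8325 = 0.3740
c = 156 / 56.1^0.3740 = 156 / 4.51 = 34.59
S₃ = 34.59 × 0.212^0.3740 = 34.59 × 0.5598 ≈ 19.37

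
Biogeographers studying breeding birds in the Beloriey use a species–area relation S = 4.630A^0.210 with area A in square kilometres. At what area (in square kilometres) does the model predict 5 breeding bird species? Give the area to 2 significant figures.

1.4 square kilometres

5 = 4.63 × A^0.21  ⇒  A^0.21 = 5/4.63 = 1.08
ln A = ln(1.08) / 0.21 = 0.0769 / 0.21 = 0.3661
A = e^0.3661 ≈ 1.442 square kilometres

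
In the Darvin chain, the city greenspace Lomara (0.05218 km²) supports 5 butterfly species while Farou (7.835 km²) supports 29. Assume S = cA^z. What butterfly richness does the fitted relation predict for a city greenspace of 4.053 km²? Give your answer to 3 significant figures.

z = ln(29/5) / ln(7.835/0.05218) = 1.7579 / 5.0117 = 0.3508
c = 5 / 0.05218^0.3508 = 5 / 0.3549 = 14.09
S₃ = 14.09 × 4.053^0.3508 = 14.09 × 1.634 ≈ 23.01

23.0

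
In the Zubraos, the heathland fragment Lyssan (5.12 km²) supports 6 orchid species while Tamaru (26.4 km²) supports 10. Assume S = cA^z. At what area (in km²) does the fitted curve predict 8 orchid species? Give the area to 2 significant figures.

z = ln(10/6) / ln(26.4/5.12) = 0.5108 / 1.6402 = 0.3114
c = 6 / 5.12^0.3114 = 6 / 1.663 = 3.608
A = (8/3.608)^(1/0.3114) ⇒ ln A = ln(2.217)/0.3114 = 2.5569
A = e^2.5569 ≈ 12.9 km²

13 km²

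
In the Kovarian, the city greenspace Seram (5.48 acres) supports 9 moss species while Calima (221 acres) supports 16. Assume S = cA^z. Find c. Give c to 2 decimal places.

6.91

z = ln(S₂/S₁) / ln(A₂/A₁) = ln(16/9) / ln(221/5.48) = 0.5754 / 3.6971 = 0.1556
c = S₁ / A₁^z = 9 / 5.48^0.1556 = 9 / 1.303 = 6.907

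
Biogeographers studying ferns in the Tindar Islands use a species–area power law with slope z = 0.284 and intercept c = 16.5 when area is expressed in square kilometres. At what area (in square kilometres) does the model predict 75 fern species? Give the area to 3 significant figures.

207 square kilometres

75 = 16.5 × A^0.284  ⇒  A^0.284 = 75/16.5 = 4.545
ln A = ln(4.545) / 0.284 = 1.5141 / 0.284 = 5.3314
A = e^5.3314 ≈ 206.7 square kilometres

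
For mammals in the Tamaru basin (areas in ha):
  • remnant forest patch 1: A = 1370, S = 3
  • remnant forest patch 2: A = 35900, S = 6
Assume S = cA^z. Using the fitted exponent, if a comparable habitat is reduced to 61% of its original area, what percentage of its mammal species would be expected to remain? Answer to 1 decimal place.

z = ln(6/3) / ln(35900/1370) = 0.6931 / 3.2659 = 0.2122
S_new/S_old = (A_new/A_old)^z = 0.61^0.2122 = exp(0.2122 × -0.4943) = 0.9004

90.0%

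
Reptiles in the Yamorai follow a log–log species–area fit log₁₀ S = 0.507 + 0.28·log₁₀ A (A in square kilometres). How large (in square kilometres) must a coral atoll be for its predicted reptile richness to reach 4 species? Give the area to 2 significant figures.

4 = 3.214 × A^0.28  ⇒  A^0.28 = 4/3.214 = 1.245
ln A = ln(1.245) / 0.28 = 0.2189 / 0.28 = 0.7817
A = e^0.7817 ≈ 2.185 square kilometres

2.2 square kilometres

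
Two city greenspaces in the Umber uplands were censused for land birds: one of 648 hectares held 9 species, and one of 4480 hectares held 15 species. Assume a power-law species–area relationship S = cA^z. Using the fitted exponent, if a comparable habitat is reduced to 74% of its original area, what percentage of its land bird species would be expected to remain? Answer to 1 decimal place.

z = ln(15/9) / ln(4480/648) = 0.5108 / 1.9335 = 0.2642
S_new/S_old = (A_new/A_old)^z = 0.74^0.2642 = exp(0.2642 × -0.3011) = 0.9235

92.4%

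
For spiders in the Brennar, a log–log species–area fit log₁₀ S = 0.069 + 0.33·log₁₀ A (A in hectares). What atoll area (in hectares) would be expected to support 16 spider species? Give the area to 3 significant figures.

16 = 1.172 × A^0.33  ⇒  A^0.33 = 16/1.172 = 13.65
ln A = ln(13.65) / 0.33 = 2.6137 / 0.33 = 7.9203
A = e^7.9203 ≈ 2753 hectares

2750 hectares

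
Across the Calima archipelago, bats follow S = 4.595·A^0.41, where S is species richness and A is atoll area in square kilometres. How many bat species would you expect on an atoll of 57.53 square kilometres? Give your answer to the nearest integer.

S = 4.595 × 57.53^0.41
ln S = ln 4.595 + 0.41 × ln 57.53 = 1.5250 + 0.41 × 4.0523 = 3.1864
S = e^3.1864 ≈ 24.2

24 species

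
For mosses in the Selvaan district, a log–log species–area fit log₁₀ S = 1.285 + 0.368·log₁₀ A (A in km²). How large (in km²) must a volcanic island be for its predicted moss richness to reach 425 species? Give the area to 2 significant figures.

4500 km²

425 = 19.28 × A^0.368  ⇒  A^0.368 = 425/19.28 = 22.05
ln A = ln(22.05) / 0.368 = 3.0933 / 0.368 = 8.4056
A = e^8.4056 ≈ 4472 km²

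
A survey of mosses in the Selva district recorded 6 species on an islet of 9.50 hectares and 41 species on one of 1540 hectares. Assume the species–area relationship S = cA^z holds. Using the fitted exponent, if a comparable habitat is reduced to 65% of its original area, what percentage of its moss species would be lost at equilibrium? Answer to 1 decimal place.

z = ln(41/6) / ln(1540/9.5) = 1.9218 / 5.0882 = 0.3777
S_new/S_old = (A_new/A_old)^z = 0.65^0.3777 = exp(0.3777 × -0.4308) = 0.8498
Fraction lost = 1 − 0.8498 = 0.1502

15.0%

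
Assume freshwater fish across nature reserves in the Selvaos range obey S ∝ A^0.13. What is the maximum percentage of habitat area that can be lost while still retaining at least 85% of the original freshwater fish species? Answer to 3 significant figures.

Need (A_new/A_old)^0.13 = 0.85, so A_new/A_old = 0.85^(1/0.13) = 0.85^7.692
ln(A_new/A_old) = ln 0.85 / 0.13 = -0.1625 / 0.13 = -1.2501
A_new/A_old = e^-1.2501 ≈ 0.2865
Fraction that can be lost = 1 − 0.2865 = 0.7135

71.4%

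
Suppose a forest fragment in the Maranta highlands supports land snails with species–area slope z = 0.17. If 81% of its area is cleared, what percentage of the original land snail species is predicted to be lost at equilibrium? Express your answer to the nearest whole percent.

25%

S_new/S_old = (A_new/A_old)^z = 0.19^0.17
= exp(0.17 × ln 0.19) = exp(0.17 × -1.6607) = exp(-0.2823) ≈ 0.754
Fraction lost = 1 − 0.754 = 0.246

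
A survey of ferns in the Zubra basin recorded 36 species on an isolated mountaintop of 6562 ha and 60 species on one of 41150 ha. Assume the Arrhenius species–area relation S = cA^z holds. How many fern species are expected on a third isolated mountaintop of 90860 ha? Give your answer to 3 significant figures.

z = ln(60/36) / ln(41150/6562) = 0.5108 / 1.8359 = 0.2782
c = 36 / 6562^0.2782 = 36 / 11.54 = 3.121
S₃ = 3.121 × 90860^0.2782 = 3.121 × 23.97 ≈ 74.79

74.8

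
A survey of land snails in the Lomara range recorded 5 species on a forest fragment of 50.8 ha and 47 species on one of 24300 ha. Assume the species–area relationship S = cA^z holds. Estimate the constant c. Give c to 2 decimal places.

1.20

z = ln(S₂/S₁) / ln(A₂/A₁) = ln(47/5) / ln(24300/50.8) = 2.2407 / 6.1703 = 0.3631
c = S₁ / A₁^z = 5 / 50.8^0.3631 = 5 / 4.164 = 1.201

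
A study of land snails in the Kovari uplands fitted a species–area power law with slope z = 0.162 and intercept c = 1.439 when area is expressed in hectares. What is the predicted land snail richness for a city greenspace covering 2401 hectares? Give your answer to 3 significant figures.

5.08

S = 1.439 × 2401^0.162
ln S = ln 1.439 + 0.162 × ln 2401 = 0.3639 + 0.162 × 7.7836 = 1.6249
S = e^1.6249 ≈ 5.078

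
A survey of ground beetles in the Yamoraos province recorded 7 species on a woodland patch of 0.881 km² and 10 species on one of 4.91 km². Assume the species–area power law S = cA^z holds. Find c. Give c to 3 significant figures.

7.19

z = ln(S₂/S₁) / ln(A₂/A₁) = ln(10/7) / ln(4.91/0.881) = 0.3567 / 1.7180 = 0.2076
c = S₁ / A₁^z = 7 / 0.881^0.2076 = 7 / 0.974 = 7.187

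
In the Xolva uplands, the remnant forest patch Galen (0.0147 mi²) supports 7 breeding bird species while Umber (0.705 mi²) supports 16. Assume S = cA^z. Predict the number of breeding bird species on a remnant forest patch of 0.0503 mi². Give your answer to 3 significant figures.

9.10

z = ln(16/7) / ln(0.705/0.0147) = 0.8267 / 3.8704 = 0.2136
c = 7 / 0.0147^0.2136 = 7 / 0.406 = 17.24
S₃ = 17.24 × 0.0503^0.2136 = 17.24 × 0.528 ≈ 9.104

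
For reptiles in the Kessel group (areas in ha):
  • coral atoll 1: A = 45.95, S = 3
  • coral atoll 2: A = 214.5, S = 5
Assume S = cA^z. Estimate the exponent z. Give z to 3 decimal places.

0.332

Taking logs: ln S = ln c + z ln A, so z = (ln S₂ − ln S₁)/(ln A₂ − ln A₁).
z = ln(5/3) / ln(214.5/45.95) = ln(1.667) / ln(4.668) = 0.5108 / 1.5408 = 0.3315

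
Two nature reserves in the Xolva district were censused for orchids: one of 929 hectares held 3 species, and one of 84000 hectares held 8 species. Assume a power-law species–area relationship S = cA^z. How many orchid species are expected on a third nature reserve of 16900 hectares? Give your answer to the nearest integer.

6

z = ln(8/3) / ln(84000/929) = 0.9808 / 4.5045 = 0.2177
c = 3 / 929^0.2177 = 3 / 4.429 = 0.6774
S₃ = 0.6774 × 16900^0.2177 = 0.6774 × 8.329 ≈ 5.642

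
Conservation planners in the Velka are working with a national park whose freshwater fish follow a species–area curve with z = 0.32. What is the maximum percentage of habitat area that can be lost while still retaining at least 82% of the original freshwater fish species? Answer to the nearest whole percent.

Need (A_new/A_old)^0.32 = 0.82, so A_new/A_old = 0.82^(1/0.32) = 0.82^3.125
ln(A_new/A_old) = ln 0.82 / 0.32 = -0.1985 / 0.32 = -0.6202
A_new/A_old = e^-0.6202 ≈ 0.5379
Fraction that can be lost = 1 − 0.5379 = 0.4621

46%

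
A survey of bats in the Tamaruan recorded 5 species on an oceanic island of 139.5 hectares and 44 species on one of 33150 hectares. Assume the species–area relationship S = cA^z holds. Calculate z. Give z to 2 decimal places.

Taking logs: ln S = ln c + z ln A, so z = (ln S₂ − ln S₁)/(ln A₂ − ln A₁).
z = ln(44/5) / ln(33150/139.5) = ln(8.8) / ln(237.6) = 2.1748 / 5.4707 = 0.3975

0.40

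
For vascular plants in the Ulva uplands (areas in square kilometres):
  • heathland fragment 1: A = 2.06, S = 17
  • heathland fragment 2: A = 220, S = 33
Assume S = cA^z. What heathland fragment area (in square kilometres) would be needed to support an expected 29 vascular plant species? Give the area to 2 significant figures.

89 square kilometres

z = ln(33/17) / ln(220/2.06) = 0.6633 / 4.6709 = 0.1420
c = 17 / 2.06^0.1420 = 17 / 1.108 = 15.34
A = (29/15.34)^(1/0.1420) ⇒ ln A = ln(1.89)/0.1420 = 4.4837
A = e^4.4837 ≈ 88.56 square kilometres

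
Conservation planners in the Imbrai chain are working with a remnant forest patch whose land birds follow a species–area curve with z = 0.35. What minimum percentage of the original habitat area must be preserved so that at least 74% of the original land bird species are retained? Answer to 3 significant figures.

Need (A_new/A_old)^0.35 = 0.74, so A_new/A_old = 0.74^(1/0.35) = 0.74^2.857
ln(A_new/A_old) = ln 0.74 / 0.35 = -0.3011 / 0.35 = -0.8603
A_new/A_old = e^-0.8603 ≈ 0.423

42.3%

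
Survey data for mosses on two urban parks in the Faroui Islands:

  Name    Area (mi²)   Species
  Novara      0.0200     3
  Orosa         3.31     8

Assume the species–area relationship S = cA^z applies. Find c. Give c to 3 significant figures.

z = ln(S₂/S₁) / ln(A₂/A₁) = ln(8/3) / ln(3.31/0.02) = 0.9808 / 5.1090 = 0.1920
c = S₁ / A₁^z = 3 / 0.02^0.1920 = 3 / 0.4719 = 6.358

6.36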